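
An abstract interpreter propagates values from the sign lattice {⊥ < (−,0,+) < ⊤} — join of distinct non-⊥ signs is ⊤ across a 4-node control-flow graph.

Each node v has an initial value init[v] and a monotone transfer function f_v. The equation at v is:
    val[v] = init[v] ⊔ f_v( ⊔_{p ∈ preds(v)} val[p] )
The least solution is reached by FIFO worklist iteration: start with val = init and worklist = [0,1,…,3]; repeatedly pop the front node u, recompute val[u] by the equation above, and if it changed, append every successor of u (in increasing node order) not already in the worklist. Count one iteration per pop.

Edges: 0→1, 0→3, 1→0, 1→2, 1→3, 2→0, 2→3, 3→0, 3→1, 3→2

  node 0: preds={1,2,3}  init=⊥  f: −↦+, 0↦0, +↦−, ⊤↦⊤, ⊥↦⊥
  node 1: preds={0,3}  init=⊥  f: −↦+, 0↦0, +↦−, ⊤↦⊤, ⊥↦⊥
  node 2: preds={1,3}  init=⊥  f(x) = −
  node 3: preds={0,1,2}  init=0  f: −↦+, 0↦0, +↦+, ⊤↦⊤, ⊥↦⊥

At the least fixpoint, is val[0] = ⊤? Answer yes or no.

Worklist (9 pops):
  #1 pop 0: in=0 → 0 (was ⊥); enqueue []
  #2 pop 1: in=0 → 0 (was ⊥); enqueue [0]
  #3 pop 2: in=0 → − (was ⊥); enqueue []
  #4 pop 3: in=⊤ → ⊤ (was 0); enqueue [1,2]
  #5 pop 0: in=⊤ → ⊤ (was 0); enqueue [3]
  #6 pop 1: in=⊤ → ⊤ (was 0); enqueue [0]
  #7 pop 2: in=⊤ → − (no change)
  #8 pop 3: in=⊤ → ⊤ (no change)
  #9 pop 0: in=⊤ → ⊤ (no change)

Fixpoint:
  val[0] = ⊤
  val[1] = ⊤
  val[2] = −
  val[3] = ⊤

yes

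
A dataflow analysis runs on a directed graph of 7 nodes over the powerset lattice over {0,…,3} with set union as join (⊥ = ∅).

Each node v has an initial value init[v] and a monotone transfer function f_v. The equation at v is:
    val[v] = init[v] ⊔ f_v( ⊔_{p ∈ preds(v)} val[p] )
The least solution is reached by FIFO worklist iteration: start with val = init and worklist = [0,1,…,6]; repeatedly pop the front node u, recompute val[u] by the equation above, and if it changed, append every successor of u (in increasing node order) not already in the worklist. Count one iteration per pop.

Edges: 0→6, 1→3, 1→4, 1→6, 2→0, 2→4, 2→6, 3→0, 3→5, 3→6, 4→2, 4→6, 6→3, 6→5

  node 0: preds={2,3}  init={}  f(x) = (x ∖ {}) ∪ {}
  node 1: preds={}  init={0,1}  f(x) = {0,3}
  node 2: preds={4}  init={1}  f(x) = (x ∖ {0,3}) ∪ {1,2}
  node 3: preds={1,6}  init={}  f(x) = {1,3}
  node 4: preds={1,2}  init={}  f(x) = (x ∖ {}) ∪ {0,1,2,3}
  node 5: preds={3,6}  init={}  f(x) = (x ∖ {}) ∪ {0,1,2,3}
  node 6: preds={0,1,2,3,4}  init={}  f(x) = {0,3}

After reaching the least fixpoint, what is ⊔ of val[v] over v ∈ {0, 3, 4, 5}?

{0,1,2,3}

Worklist (12 pops):
  #1 pop 0: in={1} → {1} (was {}); enqueue []
  #2 pop 1: in={} → {0,1,3} (was {0,1}); enqueue []
  #3 pop 2: in={} → {1,2} (was {1}); enqueue [0]
  #4 pop 3: in={0,1,3} → {1,3} (was {}); enqueue []
  #5 pop 4: in={0,1,2,3} → {0,1,2,3} (was {}); enqueue [2]
  #6 pop 5: in={1,3} → {0,1,2,3} (was {}); enqueue []
  #7 pop 6: in={0,1,2,3} → {0,3} (was {}); enqueue [3,5]
  #8 pop 0: in={1,2,3} → {1,2,3} (was {1}); enqueue [6]
  #9 pop 2: in={0,1,2,3} → {1,2} (no change)
  #10 pop 3: in={0,1,3} → {1,3} (no change)
  #11 pop 5: in={0,1,3} → {0,1,2,3} (no change)
  #12 pop 6: in={0,1,2,3} → {0,3} (no change)

Fixpoint:
  val[0] = {1,2,3}
  val[1] = {0,1,3}
  val[2] = {1,2}
  val[3] = {1,3}
  val[4] = {0,1,2,3}
  val[5] = {0,1,2,3}
  val[6] = {0,3}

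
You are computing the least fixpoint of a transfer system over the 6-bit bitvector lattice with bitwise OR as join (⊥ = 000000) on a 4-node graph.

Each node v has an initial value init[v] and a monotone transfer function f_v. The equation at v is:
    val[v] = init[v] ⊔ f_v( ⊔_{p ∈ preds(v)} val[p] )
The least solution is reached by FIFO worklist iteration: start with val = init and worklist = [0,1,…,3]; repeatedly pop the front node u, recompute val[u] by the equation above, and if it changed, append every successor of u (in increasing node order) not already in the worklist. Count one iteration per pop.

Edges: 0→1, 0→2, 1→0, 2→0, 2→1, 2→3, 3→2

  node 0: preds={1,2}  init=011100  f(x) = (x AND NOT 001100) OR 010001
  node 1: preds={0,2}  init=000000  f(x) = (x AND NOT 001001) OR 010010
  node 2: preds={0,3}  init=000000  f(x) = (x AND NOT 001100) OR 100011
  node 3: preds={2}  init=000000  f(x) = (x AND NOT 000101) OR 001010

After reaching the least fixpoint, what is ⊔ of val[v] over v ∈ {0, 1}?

Iteration log — 8 steps:
  step 1. node 0  ⊔preds=000000  new=011101  old=011100  +wl: 
  step 2. node 1  ⊔preds=011101  new=010110  old=000000  +wl: 0
  step 3. node 2  ⊔preds=011101  new=110011  old=000000  +wl: 1
  step 4. node 3  ⊔preds=110011  new=111010  old=000000  +wl: 2
  step 5. node 0  ⊔preds=110111  new=111111  old=011101  +wl: 
  step 6. node 1  ⊔preds=111111  new=110110  old=010110  +wl: 0
  step 7. node 2  ⊔preds=111111  new=110011  stable
  step 8. node 0  ⊔preds=110111  new=111111  stable

Least fixpoint reached:
  node 0: 111111
  node 1: 110110
  node 2: 110011
  node 3: 111010

111111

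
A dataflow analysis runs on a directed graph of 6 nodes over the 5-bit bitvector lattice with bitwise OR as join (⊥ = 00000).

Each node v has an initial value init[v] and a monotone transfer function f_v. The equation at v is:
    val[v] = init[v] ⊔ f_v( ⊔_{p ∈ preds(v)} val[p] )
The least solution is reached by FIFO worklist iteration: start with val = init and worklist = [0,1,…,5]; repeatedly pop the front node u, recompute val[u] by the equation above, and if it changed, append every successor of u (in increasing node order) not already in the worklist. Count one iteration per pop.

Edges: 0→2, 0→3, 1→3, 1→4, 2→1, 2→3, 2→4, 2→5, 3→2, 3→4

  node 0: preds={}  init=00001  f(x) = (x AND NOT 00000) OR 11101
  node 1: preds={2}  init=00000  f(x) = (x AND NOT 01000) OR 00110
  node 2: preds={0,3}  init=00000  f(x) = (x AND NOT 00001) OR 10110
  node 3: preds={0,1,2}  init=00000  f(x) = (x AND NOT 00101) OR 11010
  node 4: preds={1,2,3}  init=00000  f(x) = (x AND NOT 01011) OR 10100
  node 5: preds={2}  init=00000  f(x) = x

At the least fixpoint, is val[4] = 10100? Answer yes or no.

yes

Worklist (10 pops):
  #1 pop 0: in=00000 → 11101 (was 00001); enqueue []
  #2 pop 1: in=00000 → 00110 (was 00000); enqueue []
  #3 pop 2: in=11101 → 11110 (was 00000); enqueue [1]
  #4 pop 3: in=11111 → 11010 (was 00000); enqueue [2]
  #5 pop 4: in=11110 → 10100 (was 00000); enqueue []
  #6 pop 5: in=11110 → 11110 (was 00000); enqueue []
  #7 pop 1: in=11110 → 10110 (was 00110); enqueue [3,4]
  #8 pop 2: in=11111 → 11110 (no change)
  #9 pop 3: in=11111 → 11010 (no change)
  #10 pop 4: in=11110 → 10100 (no change)

Fixpoint:
  val[0] = 11101
  val[1] = 10110
  val[2] = 11110
  val[3] = 11010
  val[4] = 10100
  val[5] = 11110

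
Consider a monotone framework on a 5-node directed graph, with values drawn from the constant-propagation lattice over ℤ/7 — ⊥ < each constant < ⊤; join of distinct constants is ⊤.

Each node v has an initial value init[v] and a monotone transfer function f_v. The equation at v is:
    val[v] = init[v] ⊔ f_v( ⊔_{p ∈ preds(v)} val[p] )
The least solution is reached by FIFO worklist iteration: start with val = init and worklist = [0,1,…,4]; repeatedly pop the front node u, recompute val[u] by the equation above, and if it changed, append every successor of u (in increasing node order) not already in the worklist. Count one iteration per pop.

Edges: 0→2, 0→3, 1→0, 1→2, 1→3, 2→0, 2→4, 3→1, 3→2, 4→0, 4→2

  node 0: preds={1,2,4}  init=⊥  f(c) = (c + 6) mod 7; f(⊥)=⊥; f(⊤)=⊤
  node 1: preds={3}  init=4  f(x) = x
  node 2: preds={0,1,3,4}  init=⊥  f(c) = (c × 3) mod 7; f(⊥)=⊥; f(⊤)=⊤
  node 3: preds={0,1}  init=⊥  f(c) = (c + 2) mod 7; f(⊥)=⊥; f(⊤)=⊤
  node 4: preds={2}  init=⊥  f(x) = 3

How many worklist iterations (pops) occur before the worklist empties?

10

Iteration log — 10 steps:
  step 1. node 0  ⊔preds=4  new=3  old=⊥  +wl: 
  step 2. node 1  ⊔preds=⊥  new=4  stable
  step 3. node 2  ⊔preds=⊤  new=⊤  old=⊥  +wl: 0
  step 4. node 3  ⊔preds=⊤  new=⊤  old=⊥  +wl: 1,2
  step 5. node 4  ⊔preds=⊤  new=3  old=⊥  +wl: 
  step 6. node 0  ⊔preds=⊤  new=⊤  old=3  +wl: 3
  step 7. node 1  ⊔preds=⊤  new=⊤  old=4  +wl: 0
  step 8. node 2  ⊔preds=⊤  new=⊤  stable
  step 9. node 3  ⊔preds=⊤  new=⊤  stable
  step 10. node 0  ⊔preds=⊤  new=⊤  stable

Least fixpoint reached:
  node 0: ⊤
  node 1: ⊤
  node 2: ⊤
  node 3: ⊤
  node 4: 3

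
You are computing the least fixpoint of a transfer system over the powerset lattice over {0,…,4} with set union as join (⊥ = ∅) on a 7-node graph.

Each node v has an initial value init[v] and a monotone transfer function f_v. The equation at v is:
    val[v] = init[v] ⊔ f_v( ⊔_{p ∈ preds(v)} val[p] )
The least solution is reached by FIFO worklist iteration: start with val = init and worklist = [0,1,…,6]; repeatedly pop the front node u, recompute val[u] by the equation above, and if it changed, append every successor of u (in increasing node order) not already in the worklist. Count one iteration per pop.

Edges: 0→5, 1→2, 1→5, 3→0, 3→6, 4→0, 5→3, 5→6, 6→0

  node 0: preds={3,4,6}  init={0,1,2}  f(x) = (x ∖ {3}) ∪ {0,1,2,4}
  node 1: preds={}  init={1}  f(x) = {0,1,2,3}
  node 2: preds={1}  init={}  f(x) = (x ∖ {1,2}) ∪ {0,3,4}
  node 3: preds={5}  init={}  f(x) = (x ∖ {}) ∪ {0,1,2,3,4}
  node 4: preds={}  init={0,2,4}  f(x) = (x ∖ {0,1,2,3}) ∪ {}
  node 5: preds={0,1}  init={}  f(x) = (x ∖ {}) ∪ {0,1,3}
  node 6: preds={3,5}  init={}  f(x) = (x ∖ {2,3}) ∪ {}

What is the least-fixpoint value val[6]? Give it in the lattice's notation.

Trace (9 dequeues):
  [1] u=0 | in {0,2,4} | out {0,1,2,4} | prev {0,1,2} | push {}
  [2] u=1 | in {} | out {0,1,2,3} | prev {1} | push {}
  [3] u=2 | in {0,1,2,3} | out {0,3,4} | prev {} | push {}
  [4] u=3 | in {} | out {0,1,2,3,4} | prev {} | push {0}
  [5] u=4 | in {} | out {0,2,4} | ==
  [6] u=5 | in {0,1,2,3,4} | out {0,1,2,3,4} | prev {} | push {3}
  [7] u=6 | in {0,1,2,3,4} | out {0,1,4} | prev {} | push {}
  [8] u=0 | in {0,1,2,3,4} | out {0,1,2,4} | ==
  [9] u=3 | in {0,1,2,3,4} | out {0,1,2,3,4} | ==

Converged values:
  [0] {0,1,2,4}
  [1] {0,1,2,3}
  [2] {0,3,4}
  [3] {0,1,2,3,4}
  [4] {0,2,4}
  [5] {0,1,2,3,4}
  [6] {0,1,4}

{0,1,4}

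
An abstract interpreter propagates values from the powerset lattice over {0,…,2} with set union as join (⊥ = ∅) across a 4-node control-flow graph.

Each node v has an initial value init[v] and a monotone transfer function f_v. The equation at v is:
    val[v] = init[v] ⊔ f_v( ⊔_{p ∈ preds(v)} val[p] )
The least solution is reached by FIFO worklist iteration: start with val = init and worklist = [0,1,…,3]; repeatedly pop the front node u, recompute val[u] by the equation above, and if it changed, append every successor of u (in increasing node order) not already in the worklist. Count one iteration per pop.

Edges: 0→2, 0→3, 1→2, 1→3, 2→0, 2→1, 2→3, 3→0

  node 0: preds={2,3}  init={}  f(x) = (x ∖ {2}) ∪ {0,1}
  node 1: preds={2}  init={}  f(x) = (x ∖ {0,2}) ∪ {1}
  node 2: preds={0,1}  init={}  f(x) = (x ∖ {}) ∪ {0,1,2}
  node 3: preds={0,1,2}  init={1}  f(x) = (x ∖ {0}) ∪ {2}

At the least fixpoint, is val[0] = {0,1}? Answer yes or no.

Iteration log — 6 steps:
  step 1. node 0  ⊔preds={1}  new={0,1}  old={}  +wl: 
  step 2. node 1  ⊔preds={}  new={1}  old={}  +wl: 
  step 3. node 2  ⊔preds={0,1}  new={0,1,2}  old={}  +wl: 0,1
  step 4. node 3  ⊔preds={0,1,2}  new={1,2}  old={1}  +wl: 
  step 5. node 0  ⊔preds={0,1,2}  new={0,1}  stable
  step 6. node 1  ⊔preds={0,1,2}  new={1}  stable

Least fixpoint reached:
  node 0: {0,1}
  node 1: {1}
  node 2: {0,1,2}
  node 3: {1,2}

yes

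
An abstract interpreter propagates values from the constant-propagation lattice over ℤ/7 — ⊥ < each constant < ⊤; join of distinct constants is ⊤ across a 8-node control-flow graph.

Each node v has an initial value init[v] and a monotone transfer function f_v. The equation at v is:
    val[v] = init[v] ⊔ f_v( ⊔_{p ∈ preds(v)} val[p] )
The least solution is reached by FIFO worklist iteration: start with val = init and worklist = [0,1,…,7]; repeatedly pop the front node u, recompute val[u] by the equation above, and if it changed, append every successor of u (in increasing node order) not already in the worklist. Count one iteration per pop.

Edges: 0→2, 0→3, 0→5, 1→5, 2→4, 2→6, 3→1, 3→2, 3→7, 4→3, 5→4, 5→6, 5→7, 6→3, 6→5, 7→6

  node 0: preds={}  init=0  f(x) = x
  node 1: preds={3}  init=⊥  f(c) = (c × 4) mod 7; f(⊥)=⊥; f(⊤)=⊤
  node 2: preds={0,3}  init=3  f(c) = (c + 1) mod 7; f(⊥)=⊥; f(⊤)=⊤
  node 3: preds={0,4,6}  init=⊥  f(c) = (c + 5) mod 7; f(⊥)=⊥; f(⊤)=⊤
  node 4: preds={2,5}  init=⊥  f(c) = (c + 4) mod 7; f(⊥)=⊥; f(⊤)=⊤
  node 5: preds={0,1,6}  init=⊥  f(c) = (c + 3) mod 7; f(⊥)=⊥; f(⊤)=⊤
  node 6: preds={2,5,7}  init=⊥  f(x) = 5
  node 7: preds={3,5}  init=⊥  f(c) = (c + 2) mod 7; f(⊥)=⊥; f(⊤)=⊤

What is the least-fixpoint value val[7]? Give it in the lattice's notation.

Worklist (19 pops):
  #1 pop 0: in=⊥ → 0 (no change)
  #2 pop 1: in=⊥ → ⊥ (no change)
  #3 pop 2: in=0 → ⊤ (was 3); enqueue []
  #4 pop 3: in=0 → 5 (was ⊥); enqueue [1,2]
  #5 pop 4: in=⊤ → ⊤ (was ⊥); enqueue [3]
  #6 pop 5: in=0 → 3 (was ⊥); enqueue [4]
  #7 pop 6: in=⊤ → 5 (was ⊥); enqueue [5]
  #8 pop 7: in=⊤ → ⊤ (was ⊥); enqueue [6]
  #9 pop 1: in=5 → 6 (was ⊥); enqueue []
  #10 pop 2: in=⊤ → ⊤ (no change)
  #11 pop 3: in=⊤ → ⊤ (was 5); enqueue [1,2,7]
  #12 pop 4: in=⊤ → ⊤ (no change)
  #13 pop 5: in=⊤ → ⊤ (was 3); enqueue [4]
  #14 pop 6: in=⊤ → 5 (no change)
  #15 pop 1: in=⊤ → ⊤ (was 6); enqueue [5]
  #16 pop 2: in=⊤ → ⊤ (no change)
  #17 pop 7: in=⊤ → ⊤ (no change)
  #18 pop 4: in=⊤ → ⊤ (no change)
  #19 pop 5: in=⊤ → ⊤ (no change)

Fixpoint:
  val[0] = 0
  val[1] = ⊤
  val[2] = ⊤
  val[3] = ⊤
  val[4] = ⊤
  val[5] = ⊤
  val[6] = 5
  val[7] = ⊤

⊤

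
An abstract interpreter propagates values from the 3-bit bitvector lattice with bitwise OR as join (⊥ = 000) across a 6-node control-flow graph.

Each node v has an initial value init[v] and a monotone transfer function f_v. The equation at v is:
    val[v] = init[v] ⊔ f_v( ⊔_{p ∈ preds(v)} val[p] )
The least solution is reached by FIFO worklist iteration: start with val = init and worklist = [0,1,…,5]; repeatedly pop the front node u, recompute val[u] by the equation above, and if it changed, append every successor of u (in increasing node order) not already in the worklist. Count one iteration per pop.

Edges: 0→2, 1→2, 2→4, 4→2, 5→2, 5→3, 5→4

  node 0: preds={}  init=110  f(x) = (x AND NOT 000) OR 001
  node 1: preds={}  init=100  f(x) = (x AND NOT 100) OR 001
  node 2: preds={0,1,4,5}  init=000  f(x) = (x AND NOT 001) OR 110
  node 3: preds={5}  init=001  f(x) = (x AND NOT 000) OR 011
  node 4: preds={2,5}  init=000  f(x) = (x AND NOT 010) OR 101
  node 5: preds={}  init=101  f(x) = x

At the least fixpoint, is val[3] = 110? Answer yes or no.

no

Worklist (7 pops):
  #1 pop 0: in=000 → 111 (was 110); enqueue []
  #2 pop 1: in=000 → 101 (was 100); enqueue []
  #3 pop 2: in=111 → 110 (was 000); enqueue []
  #4 pop 3: in=101 → 111 (was 001); enqueue []
  #5 pop 4: in=111 → 101 (was 000); enqueue [2]
  #6 pop 5: in=000 → 101 (no change)
  #7 pop 2: in=111 → 110 (no change)

Fixpoint:
  val[0] = 111
  val[1] = 101
  val[2] = 110
  val[3] = 111
  val[4] = 101
  val[5] = 101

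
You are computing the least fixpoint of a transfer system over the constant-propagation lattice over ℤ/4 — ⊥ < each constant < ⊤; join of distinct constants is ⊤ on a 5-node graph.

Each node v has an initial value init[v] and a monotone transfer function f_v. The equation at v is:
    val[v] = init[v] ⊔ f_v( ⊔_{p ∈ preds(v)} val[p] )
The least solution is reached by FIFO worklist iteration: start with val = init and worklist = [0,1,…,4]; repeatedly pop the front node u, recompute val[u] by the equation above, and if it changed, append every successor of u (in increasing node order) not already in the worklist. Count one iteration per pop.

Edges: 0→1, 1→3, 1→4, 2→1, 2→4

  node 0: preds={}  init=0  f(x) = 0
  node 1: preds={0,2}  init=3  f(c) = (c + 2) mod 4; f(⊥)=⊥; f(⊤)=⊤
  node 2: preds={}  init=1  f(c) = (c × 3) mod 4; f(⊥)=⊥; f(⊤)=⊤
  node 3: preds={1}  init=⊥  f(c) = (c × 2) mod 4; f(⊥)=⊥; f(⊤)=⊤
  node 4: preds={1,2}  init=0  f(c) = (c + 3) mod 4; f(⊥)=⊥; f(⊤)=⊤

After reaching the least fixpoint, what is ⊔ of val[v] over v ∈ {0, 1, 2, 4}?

⊤

Trace (5 dequeues):
  [1] u=0 | in ⊥ | out 0 | ==
  [2] u=1 | in ⊤ | out ⊤ | prev 3 | push {}
  [3] u=2 | in ⊥ | out 1 | ==
  [4] u=3 | in ⊤ | out ⊤ | prev ⊥ | push {}
  [5] u=4 | in ⊤ | out ⊤ | prev 0 | push {}

Converged values:
  [0] 0
  [1] ⊤
  [2] 1
  [3] ⊤
  [4] ⊤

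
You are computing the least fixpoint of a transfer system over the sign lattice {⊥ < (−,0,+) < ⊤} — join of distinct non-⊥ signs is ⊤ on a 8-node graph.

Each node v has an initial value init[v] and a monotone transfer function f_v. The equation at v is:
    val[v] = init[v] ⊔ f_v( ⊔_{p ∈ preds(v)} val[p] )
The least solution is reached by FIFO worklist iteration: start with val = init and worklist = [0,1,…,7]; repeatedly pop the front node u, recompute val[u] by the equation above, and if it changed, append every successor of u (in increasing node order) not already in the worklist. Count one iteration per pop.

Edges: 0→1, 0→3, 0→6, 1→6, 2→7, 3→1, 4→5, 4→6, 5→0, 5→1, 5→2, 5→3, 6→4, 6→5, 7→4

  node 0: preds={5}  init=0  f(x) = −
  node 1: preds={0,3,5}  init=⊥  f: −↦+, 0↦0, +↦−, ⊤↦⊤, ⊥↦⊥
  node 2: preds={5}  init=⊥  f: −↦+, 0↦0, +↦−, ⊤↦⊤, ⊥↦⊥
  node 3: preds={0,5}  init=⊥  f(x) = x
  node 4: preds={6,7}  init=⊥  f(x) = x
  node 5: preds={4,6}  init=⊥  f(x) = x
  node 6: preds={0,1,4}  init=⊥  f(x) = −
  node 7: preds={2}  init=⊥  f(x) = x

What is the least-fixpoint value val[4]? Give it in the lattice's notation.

⊤

Iteration log — 26 steps:
  step 1. node 0  ⊔preds=⊥  new=⊤  old=0  +wl: 
  step 2. node 1  ⊔preds=⊤  new=⊤  old=⊥  +wl: 
  step 3. node 2  ⊔preds=⊥  new=⊥  stable
  step 4. node 3  ⊔preds=⊤  new=⊤  old=⊥  +wl: 1
  step 5. node 4  ⊔preds=⊥  new=⊥  stable
  step 6. node 5  ⊔preds=⊥  new=⊥  stable
  step 7. node 6  ⊔preds=⊤  new=−  old=⊥  +wl: 4,5
  step 8. node 7  ⊔preds=⊥  new=⊥  stable
  step 9. node 1  ⊔preds=⊤  new=⊤  stable
  step 10. node 4  ⊔preds=−  new=−  old=⊥  +wl: 6
  step 11. node 5  ⊔preds=−  new=−  old=⊥  +wl: 0,1,2,3
  step 12. node 6  ⊔preds=⊤  new=−  stable
  step 13. node 0  ⊔preds=−  new=⊤  stable
  step 14. node 1  ⊔preds=⊤  new=⊤  stable
  step 15. node 2  ⊔preds=−  new=+  old=⊥  +wl: 7
  step 16. node 3  ⊔preds=⊤  new=⊤  stable
  step 17. node 7  ⊔preds=+  new=+  old=⊥  +wl: 4
  step 18. node 4  ⊔preds=⊤  new=⊤  old=−  +wl: 5,6
  step 19. node 5  ⊔preds=⊤  new=⊤  old=−  +wl: 0,1,2,3
  step 20. node 6  ⊔preds=⊤  new=−  stable
  step 21. node 0  ⊔preds=⊤  new=⊤  stable
  step 22. node 1  ⊔preds=⊤  new=⊤  stable
  step 23. node 2  ⊔preds=⊤  new=⊤  old=+  +wl: 7
  step 24. node 3  ⊔preds=⊤  new=⊤  stable
  step 25. node 7  ⊔preds=⊤  new=⊤  old=+  +wl: 4
  step 26. node 4  ⊔preds=⊤  new=⊤  stable

Least fixpoint reached:
  node 0: ⊤
  node 1: ⊤
  node 2: ⊤
  node 3: ⊤
  node 4: ⊤
  node 5: ⊤
  node 6: −
  node 7: ⊤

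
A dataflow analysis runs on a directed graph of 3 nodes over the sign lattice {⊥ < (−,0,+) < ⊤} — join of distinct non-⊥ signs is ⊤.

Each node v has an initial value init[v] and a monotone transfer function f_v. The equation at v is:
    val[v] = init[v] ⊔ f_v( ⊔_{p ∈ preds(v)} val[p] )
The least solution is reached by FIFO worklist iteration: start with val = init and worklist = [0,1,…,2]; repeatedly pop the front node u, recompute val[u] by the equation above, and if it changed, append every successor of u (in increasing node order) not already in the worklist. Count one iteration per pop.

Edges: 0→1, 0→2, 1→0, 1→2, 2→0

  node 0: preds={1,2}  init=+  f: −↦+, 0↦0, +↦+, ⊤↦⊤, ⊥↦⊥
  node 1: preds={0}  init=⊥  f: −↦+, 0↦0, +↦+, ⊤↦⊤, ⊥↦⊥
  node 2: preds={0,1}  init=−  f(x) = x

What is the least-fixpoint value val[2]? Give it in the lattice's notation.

⊤

Worklist (7 pops):
  #1 pop 0: in=− → + (no change)
  #2 pop 1: in=+ → + (was ⊥); enqueue [0]
  #3 pop 2: in=+ → ⊤ (was −); enqueue []
  #4 pop 0: in=⊤ → ⊤ (was +); enqueue [1,2]
  #5 pop 1: in=⊤ → ⊤ (was +); enqueue [0]
  #6 pop 2: in=⊤ → ⊤ (no change)
  #7 pop 0: in=⊤ → ⊤ (no change)

Fixpoint:
  val[0] = ⊤
  val[1] = ⊤
  val[2] = ⊤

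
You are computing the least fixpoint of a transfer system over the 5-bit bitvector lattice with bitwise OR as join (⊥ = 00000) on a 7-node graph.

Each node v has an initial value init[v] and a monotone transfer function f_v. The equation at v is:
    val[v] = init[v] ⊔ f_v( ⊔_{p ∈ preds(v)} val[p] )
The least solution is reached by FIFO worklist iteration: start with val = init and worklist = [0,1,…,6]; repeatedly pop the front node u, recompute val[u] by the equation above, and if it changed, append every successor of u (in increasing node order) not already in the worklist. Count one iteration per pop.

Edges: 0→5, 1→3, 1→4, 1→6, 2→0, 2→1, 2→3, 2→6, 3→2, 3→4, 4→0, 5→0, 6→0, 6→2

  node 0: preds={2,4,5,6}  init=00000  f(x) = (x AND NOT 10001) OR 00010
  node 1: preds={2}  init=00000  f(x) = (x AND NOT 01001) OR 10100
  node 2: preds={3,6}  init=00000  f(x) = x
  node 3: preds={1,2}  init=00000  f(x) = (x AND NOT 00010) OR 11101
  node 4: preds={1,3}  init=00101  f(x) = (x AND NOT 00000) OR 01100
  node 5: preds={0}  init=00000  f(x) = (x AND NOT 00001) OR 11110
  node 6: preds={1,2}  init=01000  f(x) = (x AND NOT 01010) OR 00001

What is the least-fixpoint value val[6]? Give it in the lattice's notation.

Trace (14 dequeues):
  [1] u=0 | in 01101 | out 01110 | prev 00000 | push {}
  [2] u=1 | in 00000 | out 10100 | prev 00000 | push {}
  [3] u=2 | in 01000 | out 01000 | prev 00000 | push {0,1}
  [4] u=3 | in 11100 | out 11101 | prev 00000 | push {2}
  [5] u=4 | in 11101 | out 11101 | prev 00101 | push {}
  [6] u=5 | in 01110 | out 11110 | prev 00000 | push {}
  [7] u=6 | in 11100 | out 11101 | prev 01000 | push {}
  [8] u=0 | in 11111 | out 01110 | ==
  [9] u=1 | in 01000 | out 10100 | ==
  [10] u=2 | in 11101 | out 11101 | prev 01000 | push {0,1,3,6}
  [11] u=0 | in 11111 | out 01110 | ==
  [12] u=1 | in 11101 | out 10100 | ==
  [13] u=3 | in 11101 | out 11101 | ==
  [14] u=6 | in 11101 | out 11101 | ==

Converged values:
  [0] 01110
  [1] 10100
  [2] 11101
  [3] 11101
  [4] 11101
  [5] 11110
  [6] 11101

11101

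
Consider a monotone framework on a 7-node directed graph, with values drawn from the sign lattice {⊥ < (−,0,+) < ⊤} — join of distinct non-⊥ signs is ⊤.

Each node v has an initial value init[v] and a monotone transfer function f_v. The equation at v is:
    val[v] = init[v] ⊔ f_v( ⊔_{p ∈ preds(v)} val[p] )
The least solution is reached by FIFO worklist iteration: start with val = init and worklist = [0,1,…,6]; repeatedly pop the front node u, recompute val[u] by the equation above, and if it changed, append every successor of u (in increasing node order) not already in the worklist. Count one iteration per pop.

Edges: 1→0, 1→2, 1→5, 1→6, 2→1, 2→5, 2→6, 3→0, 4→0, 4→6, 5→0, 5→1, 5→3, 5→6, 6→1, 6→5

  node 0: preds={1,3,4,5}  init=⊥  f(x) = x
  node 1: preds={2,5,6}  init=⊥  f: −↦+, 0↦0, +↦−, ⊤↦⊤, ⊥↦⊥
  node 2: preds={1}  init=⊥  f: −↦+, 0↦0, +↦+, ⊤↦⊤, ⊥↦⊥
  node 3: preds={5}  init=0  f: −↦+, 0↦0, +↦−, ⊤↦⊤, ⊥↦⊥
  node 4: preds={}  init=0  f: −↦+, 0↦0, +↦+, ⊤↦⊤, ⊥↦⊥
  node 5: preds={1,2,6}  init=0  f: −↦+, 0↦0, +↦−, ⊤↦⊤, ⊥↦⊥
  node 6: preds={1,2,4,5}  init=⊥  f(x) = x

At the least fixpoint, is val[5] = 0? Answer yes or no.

Trace (10 dequeues):
  [1] u=0 | in 0 | out 0 | prev ⊥ | push {}
  [2] u=1 | in 0 | out 0 | prev ⊥ | push {0}
  [3] u=2 | in 0 | out 0 | prev ⊥ | push {1}
  [4] u=3 | in 0 | out 0 | ==
  [5] u=4 | in ⊥ | out 0 | ==
  [6] u=5 | in 0 | out 0 | ==
  [7] u=6 | in 0 | out 0 | prev ⊥ | push {5}
  [8] u=0 | in 0 | out 0 | ==
  [9] u=1 | in 0 | out 0 | ==
  [10] u=5 | in 0 | out 0 | ==

Converged values:
  [0] 0
  [1] 0
  [2] 0
  [3] 0
  [4] 0
  [5] 0
  [6] 0

yes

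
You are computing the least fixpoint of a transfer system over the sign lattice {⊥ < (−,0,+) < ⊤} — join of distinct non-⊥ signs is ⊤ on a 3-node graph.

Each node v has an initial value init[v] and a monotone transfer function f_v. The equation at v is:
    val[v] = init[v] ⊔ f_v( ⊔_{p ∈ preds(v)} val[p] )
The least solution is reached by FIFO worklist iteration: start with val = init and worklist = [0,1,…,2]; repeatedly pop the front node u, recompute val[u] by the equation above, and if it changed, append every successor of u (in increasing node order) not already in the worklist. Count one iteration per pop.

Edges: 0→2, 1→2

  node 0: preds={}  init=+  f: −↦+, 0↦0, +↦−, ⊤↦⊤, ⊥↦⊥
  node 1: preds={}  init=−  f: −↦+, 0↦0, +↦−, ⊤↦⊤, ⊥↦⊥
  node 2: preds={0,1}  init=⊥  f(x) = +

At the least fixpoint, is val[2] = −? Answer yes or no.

Trace (3 dequeues):
  [1] u=0 | in ⊥ | out + | ==
  [2] u=1 | in ⊥ | out − | ==
  [3] u=2 | in ⊤ | out + | prev ⊥ | push {}

Converged values:
  [0] +
  [1] −
  [2] +

no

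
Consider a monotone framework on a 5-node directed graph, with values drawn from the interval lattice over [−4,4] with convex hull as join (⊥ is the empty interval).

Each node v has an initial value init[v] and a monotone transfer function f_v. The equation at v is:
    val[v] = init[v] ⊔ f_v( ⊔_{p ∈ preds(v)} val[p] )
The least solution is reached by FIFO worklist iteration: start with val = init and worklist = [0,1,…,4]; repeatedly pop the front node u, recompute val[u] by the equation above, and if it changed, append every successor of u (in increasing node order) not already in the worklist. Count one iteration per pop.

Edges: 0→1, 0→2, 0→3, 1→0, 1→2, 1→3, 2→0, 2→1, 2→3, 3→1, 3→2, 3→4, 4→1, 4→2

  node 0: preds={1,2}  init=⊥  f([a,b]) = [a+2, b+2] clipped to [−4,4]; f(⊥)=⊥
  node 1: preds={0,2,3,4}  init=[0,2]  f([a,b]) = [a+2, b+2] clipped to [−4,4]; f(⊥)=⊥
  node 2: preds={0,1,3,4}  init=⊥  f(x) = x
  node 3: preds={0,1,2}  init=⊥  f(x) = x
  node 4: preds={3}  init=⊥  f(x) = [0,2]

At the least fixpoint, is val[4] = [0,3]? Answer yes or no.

Trace (8 dequeues):
  [1] u=0 | in [0,2] | out [2,4] | prev ⊥ | push {}
  [2] u=1 | in [2,4] | out [0,4] | prev [0,2] | push {0}
  [3] u=2 | in [0,4] | out [0,4] | prev ⊥ | push {1}
  [4] u=3 | in [0,4] | out [0,4] | prev ⊥ | push {2}
  [5] u=4 | in [0,4] | out [0,2] | prev ⊥ | push {}
  [6] u=0 | in [0,4] | out [2,4] | ==
  [7] u=1 | in [0,4] | out [0,4] | ==
  [8] u=2 | in [0,4] | out [0,4] | ==

Converged values:
  [0] [2,4]
  [1] [0,4]
  [2] [0,4]
  [3] [0,4]
  [4] [0,2]

no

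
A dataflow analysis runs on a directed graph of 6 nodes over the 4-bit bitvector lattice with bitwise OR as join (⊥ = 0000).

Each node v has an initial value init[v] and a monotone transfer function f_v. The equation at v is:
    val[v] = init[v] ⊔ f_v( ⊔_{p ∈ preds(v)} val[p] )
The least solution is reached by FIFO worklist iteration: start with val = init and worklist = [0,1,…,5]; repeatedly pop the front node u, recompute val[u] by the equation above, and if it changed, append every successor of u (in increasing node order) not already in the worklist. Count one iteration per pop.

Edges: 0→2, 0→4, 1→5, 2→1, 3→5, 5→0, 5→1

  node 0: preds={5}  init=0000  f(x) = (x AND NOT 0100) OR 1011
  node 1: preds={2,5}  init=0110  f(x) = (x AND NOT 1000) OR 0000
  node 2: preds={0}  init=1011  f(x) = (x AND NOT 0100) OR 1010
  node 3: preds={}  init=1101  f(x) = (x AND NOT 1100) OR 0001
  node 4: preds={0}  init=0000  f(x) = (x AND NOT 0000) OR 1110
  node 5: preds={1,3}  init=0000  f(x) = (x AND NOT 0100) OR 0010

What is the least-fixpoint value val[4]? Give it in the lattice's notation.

Iteration log — 8 steps:
  step 1. node 0  ⊔preds=0000  new=1011  old=0000  +wl: 
  step 2. node 1  ⊔preds=1011  new=0111  old=0110  +wl: 
  step 3. node 2  ⊔preds=1011  new=1011  stable
  step 4. node 3  ⊔preds=0000  new=1101  stable
  step 5. node 4  ⊔preds=1011  new=1111  old=0000  +wl: 
  step 6. node 5  ⊔preds=1111  new=1011  old=0000  +wl: 0,1
  step 7. node 0  ⊔preds=1011  new=1011  stable
  step 8. node 1  ⊔preds=1011  new=0111  stable

Least fixpoint reached:
  node 0: 1011
  node 1: 0111
  node 2: 1011
  node 3: 1101
  node 4: 1111
  node 5: 1011

1111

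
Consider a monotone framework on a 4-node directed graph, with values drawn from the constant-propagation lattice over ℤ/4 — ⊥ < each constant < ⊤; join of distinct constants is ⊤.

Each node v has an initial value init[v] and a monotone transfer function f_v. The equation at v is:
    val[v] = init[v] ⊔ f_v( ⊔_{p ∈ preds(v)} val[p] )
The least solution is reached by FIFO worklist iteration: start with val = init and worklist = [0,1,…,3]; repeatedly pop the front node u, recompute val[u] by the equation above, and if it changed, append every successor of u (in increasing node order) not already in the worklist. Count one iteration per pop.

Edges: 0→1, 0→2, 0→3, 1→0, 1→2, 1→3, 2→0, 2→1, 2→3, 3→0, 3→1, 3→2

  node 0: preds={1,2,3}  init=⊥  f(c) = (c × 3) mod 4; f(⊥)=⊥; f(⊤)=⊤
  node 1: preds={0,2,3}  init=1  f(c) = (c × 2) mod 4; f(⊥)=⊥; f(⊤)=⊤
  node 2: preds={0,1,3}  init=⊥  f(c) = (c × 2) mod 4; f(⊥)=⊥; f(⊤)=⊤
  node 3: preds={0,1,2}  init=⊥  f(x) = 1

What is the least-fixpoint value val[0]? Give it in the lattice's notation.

⊤

Trace (8 dequeues):
  [1] u=0 | in 1 | out 3 | prev ⊥ | push {}
  [2] u=1 | in 3 | out ⊤ | prev 1 | push {0}
  [3] u=2 | in ⊤ | out ⊤ | prev ⊥ | push {1}
  [4] u=3 | in ⊤ | out 1 | prev ⊥ | push {2}
  [5] u=0 | in ⊤ | out ⊤ | prev 3 | push {3}
  [6] u=1 | in ⊤ | out ⊤ | ==
  [7] u=2 | in ⊤ | out ⊤ | ==
  [8] u=3 | in ⊤ | out 1 | ==

Converged values:
  [0] ⊤
  [1] ⊤
  [2] ⊤
  [3] 1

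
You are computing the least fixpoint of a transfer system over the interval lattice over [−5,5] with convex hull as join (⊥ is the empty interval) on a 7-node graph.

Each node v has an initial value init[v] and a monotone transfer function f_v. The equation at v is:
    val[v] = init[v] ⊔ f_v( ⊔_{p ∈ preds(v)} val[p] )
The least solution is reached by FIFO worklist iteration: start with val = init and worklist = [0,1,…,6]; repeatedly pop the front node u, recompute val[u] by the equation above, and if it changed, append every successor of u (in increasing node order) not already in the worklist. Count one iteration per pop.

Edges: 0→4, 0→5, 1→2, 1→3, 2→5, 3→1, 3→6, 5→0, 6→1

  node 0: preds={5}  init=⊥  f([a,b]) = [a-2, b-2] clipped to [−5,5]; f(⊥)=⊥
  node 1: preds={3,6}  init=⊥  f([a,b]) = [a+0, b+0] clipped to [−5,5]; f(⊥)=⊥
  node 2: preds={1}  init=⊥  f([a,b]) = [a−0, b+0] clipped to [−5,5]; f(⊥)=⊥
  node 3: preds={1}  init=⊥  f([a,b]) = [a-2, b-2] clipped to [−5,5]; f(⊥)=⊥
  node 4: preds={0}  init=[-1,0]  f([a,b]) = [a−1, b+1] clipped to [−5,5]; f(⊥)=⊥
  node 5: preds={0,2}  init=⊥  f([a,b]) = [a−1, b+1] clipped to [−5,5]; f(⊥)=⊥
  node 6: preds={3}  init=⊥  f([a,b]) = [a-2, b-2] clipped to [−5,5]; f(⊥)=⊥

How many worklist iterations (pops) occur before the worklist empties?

Worklist (7 pops):
  #1 pop 0: in=⊥ → ⊥ (no change)
  #2 pop 1: in=⊥ → ⊥ (no change)
  #3 pop 2: in=⊥ → ⊥ (no change)
  #4 pop 3: in=⊥ → ⊥ (no change)
  #5 pop 4: in=⊥ → [-1,0] (no change)
  #6 pop 5: in=⊥ → ⊥ (no change)
  #7 pop 6: in=⊥ → ⊥ (no change)

Fixpoint:
  val[0] = ⊥
  val[1] = ⊥
  val[2] = ⊥
  val[3] = ⊥
  val[4] = [-1,0]
  val[5] = ⊥
  val[6] = ⊥

7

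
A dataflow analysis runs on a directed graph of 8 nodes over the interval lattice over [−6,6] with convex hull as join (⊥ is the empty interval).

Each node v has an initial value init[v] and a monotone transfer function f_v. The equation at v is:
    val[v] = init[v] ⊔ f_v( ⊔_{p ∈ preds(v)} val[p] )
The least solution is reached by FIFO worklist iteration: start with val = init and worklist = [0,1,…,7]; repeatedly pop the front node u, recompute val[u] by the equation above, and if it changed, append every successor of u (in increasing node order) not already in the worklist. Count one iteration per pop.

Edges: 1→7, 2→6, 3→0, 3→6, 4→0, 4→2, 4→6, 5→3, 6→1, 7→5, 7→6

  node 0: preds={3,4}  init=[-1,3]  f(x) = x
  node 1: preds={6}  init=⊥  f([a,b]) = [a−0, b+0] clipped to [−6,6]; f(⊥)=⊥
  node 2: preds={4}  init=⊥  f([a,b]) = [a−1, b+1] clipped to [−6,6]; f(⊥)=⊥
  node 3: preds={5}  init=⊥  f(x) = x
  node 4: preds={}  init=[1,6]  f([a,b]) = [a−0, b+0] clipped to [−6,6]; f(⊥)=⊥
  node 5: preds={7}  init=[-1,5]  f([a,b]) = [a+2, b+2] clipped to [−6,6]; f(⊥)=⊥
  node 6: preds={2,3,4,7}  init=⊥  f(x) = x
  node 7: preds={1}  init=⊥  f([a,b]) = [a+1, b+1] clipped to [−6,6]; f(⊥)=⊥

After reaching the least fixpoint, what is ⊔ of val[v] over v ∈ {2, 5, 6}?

Trace (16 dequeues):
  [1] u=0 | in [1,6] | out [-1,6] | prev [-1,3] | push {}
  [2] u=1 | in ⊥ | out ⊥ | ==
  [3] u=2 | in [1,6] | out [0,6] | prev ⊥ | push {}
  [4] u=3 | in [-1,5] | out [-1,5] | prev ⊥ | push {0}
  [5] u=4 | in ⊥ | out [1,6] | ==
  [6] u=5 | in ⊥ | out [-1,5] | ==
  [7] u=6 | in [-1,6] | out [-1,6] | prev ⊥ | push {1}
  [8] u=7 | in ⊥ | out ⊥ | ==
  [9] u=0 | in [-1,6] | out [-1,6] | ==
  [10] u=1 | in [-1,6] | out [-1,6] | prev ⊥ | push {7}
  [11] u=7 | in [-1,6] | out [0,6] | prev ⊥ | push {5,6}
  [12] u=5 | in [0,6] | out [-1,6] | prev [-1,5] | push {3}
  [13] u=6 | in [-1,6] | out [-1,6] | ==
  [14] u=3 | in [-1,6] | out [-1,6] | prev [-1,5] | push {0,6}
  [15] u=0 | in [-1,6] | out [-1,6] | ==
  [16] u=6 | in [-1,6] | out [-1,6] | ==

Converged values:
  [0] [-1,6]
  [1] [-1,6]
  [2] [0,6]
  [3] [-1,6]
  [4] [1,6]
  [5] [-1,6]
  [6] [-1,6]
  [7] [0,6]

[-1,6]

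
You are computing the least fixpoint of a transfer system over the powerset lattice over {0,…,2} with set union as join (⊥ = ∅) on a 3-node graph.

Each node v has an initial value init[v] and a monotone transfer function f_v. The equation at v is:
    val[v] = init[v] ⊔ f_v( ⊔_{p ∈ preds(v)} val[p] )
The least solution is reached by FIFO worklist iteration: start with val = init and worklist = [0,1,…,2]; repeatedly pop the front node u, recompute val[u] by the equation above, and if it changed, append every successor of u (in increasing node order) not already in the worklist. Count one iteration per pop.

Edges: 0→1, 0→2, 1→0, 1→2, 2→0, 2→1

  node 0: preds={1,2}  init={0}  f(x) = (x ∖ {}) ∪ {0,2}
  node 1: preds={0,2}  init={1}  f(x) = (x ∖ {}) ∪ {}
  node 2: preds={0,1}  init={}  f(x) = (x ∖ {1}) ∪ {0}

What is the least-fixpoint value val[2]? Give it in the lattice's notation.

{0,2}

Worklist (5 pops):
  #1 pop 0: in={1} → {0,1,2} (was {0}); enqueue []
  #2 pop 1: in={0,1,2} → {0,1,2} (was {1}); enqueue [0]
  #3 pop 2: in={0,1,2} → {0,2} (was {}); enqueue [1]
  #4 pop 0: in={0,1,2} → {0,1,2} (no change)
  #5 pop 1: in={0,1,2} → {0,1,2} (no change)

Fixpoint:
  val[0] = {0,1,2}
  val[1] = {0,1,2}
  val[2] = {0,2}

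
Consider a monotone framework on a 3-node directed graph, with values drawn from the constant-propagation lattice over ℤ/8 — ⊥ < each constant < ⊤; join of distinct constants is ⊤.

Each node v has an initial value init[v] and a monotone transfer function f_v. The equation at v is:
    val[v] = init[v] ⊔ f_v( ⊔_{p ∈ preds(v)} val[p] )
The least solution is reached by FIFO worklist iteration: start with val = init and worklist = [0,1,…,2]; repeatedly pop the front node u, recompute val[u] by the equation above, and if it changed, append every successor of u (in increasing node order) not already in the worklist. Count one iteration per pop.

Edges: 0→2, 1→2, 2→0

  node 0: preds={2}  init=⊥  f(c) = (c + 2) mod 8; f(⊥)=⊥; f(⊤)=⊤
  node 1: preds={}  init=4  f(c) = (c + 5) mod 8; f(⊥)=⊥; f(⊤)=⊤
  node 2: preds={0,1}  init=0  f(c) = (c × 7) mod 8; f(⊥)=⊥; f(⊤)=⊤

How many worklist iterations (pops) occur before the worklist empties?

5

Iteration log — 5 steps:
  step 1. node 0  ⊔preds=0  new=2  old=⊥  +wl: 
  step 2. node 1  ⊔preds=⊥  new=4  stable
  step 3. node 2  ⊔preds=⊤  new=⊤  old=0  +wl: 0
  step 4. node 0  ⊔preds=⊤  new=⊤  old=2  +wl: 2
  step 5. node 2  ⊔preds=⊤  new=⊤  stable

Least fixpoint reached:
  node 0: ⊤
  node 1: 4
  node 2: ⊤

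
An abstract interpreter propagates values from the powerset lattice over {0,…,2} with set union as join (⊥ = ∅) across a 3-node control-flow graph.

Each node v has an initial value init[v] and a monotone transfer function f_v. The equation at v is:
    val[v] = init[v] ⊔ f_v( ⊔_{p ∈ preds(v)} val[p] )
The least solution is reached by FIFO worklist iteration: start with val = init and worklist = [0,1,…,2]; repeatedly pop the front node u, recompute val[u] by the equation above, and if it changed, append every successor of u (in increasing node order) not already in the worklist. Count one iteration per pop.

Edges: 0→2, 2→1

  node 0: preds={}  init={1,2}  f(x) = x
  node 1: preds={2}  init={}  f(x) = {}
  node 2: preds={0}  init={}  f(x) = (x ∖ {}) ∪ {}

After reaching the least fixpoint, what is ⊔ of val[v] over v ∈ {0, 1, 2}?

{1,2}

Worklist (4 pops):
  #1 pop 0: in={} → {1,2} (no change)
  #2 pop 1: in={} → {} (no change)
  #3 pop 2: in={1,2} → {1,2} (was {}); enqueue [1]
  #4 pop 1: in={1,2} → {} (no change)

Fixpoint:
  val[0] = {1,2}
  val[1] = {}
  val[2] = {1,2}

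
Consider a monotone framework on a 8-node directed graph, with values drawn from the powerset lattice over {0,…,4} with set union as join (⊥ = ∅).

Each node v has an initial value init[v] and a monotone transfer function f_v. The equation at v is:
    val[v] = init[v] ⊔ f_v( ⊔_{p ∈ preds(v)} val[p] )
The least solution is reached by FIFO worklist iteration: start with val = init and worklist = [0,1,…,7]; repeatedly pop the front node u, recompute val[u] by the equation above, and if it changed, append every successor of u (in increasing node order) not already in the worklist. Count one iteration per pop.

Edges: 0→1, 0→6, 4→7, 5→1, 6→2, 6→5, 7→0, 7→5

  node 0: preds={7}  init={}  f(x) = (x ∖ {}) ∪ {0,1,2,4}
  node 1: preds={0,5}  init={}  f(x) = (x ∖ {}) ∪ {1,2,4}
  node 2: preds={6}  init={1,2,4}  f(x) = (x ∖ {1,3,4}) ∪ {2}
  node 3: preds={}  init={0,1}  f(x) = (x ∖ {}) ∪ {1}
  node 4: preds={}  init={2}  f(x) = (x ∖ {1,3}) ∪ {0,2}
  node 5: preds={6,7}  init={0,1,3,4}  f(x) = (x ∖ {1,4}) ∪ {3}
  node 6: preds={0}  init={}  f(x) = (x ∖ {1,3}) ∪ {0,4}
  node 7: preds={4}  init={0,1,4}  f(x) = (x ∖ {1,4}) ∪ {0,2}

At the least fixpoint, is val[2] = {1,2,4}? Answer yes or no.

no

Worklist (12 pops):
  #1 pop 0: in={0,1,4} → {0,1,2,4} (was {}); enqueue []
  #2 pop 1: in={0,1,2,3,4} → {0,1,2,3,4} (was {}); enqueue []
  #3 pop 2: in={} → {1,2,4} (no change)
  #4 pop 3: in={} → {0,1} (no change)
  #5 pop 4: in={} → {0,2} (was {2}); enqueue []
  #6 pop 5: in={0,1,4} → {0,1,3,4} (no change)
  #7 pop 6: in={0,1,2,4} → {0,2,4} (was {}); enqueue [2,5]
  #8 pop 7: in={0,2} → {0,1,2,4} (was {0,1,4}); enqueue [0]
  #9 pop 2: in={0,2,4} → {0,1,2,4} (was {1,2,4}); enqueue []
  #10 pop 5: in={0,1,2,4} → {0,1,2,3,4} (was {0,1,3,4}); enqueue [1]
  #11 pop 0: in={0,1,2,4} → {0,1,2,4} (no change)
  #12 pop 1: in={0,1,2,3,4} → {0,1,2,3,4} (no change)

Fixpoint:
  val[0] = {0,1,2,4}
  val[1] = {0,1,2,3,4}
  val[2] = {0,1,2,4}
  val[3] = {0,1}
  val[4] = {0,2}
  val[5] = {0,1,2,3,4}
  val[6] = {0,2,4}
  val[7] = {0,1,2,4}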